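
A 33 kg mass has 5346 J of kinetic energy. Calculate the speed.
v = √(2·KE/m) = √(2·5346/33) = 18.0 m/s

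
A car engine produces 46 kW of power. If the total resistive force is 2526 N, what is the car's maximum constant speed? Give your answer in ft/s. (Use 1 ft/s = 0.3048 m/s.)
P = Fv ⇒ v = P/F = 46000 W/2526.0 N = 18.2106 m/s = 59.75 ft/s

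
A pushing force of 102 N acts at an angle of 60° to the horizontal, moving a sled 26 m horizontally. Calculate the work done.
W = F·d·cosθ = (102)(26)cos(60°) = 1326 J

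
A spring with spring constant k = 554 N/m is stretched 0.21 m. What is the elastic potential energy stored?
PE = ½kx² = ½(554)(0.21)² = 12.22 J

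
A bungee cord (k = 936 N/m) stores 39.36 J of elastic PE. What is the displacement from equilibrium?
x = √(2·PE/k) = √(2·39.36/936) = 0.29 m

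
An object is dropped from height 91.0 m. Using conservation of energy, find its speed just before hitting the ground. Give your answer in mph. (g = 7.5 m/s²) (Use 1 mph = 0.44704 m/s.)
mgh = ½mv² ⇒ v = √(2gh) = √(2·7.5·91.0) = 36.9459 m/s = 82.65 mph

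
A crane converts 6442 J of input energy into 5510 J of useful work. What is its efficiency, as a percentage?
η = W_out/W_in = 5510/6442 = 85.53%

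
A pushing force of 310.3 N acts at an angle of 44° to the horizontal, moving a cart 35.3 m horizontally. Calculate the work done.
W = F·d·cosθ = (310.3)(35.3)cos(44°) = 7879 J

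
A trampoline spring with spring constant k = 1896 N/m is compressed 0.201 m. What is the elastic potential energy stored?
PE = ½kx² = ½(1896)(0.201)² = 38.3 J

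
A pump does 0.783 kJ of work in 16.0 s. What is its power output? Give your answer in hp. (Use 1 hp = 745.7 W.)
Convert to SI: W = 783.0 J, t = 16.0 s
P = W/t = 783.0/16.0 = 48.9375 W = 0.06563 hp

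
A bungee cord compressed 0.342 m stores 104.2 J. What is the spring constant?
k = 2·PE/x² = 2·104.2/(0.342)² = 1782 N/m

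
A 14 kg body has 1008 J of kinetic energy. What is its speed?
v = √(2·KE/m) = √(2·1008/14) = 12.0 m/s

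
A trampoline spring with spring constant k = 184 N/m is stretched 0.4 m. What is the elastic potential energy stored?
PE = ½kx² = ½(184)(0.4)² = 14.72 J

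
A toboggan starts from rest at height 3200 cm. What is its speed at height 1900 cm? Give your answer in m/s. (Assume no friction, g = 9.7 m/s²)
Convert to SI: h₁−h₂ = 13.0 m
mgh₁ = mgh₂ + ½mv² ⇒ v = √(2g(h₁−h₂)) = √(2·9.7·13.0) = 15.88 m/s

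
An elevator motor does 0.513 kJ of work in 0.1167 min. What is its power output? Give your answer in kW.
Convert to SI: W = 513.0 J, t = 7.002 s
P = W/t = 513.0/7.002 = 73.2648 W = 0.07326 kW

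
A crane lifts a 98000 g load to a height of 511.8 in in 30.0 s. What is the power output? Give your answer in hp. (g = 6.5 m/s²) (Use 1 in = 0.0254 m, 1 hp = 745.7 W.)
Convert to SI: m = 98.0 kg, h = 12.9997 m, t = 30.0 s
P = mgh/t = (98.0)(6.5)(12.9997)/30.0 = 276.027 W = 0.3702 hp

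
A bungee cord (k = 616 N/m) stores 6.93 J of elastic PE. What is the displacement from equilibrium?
x = √(2·PE/k) = √(2·6.93/616) = 0.15 m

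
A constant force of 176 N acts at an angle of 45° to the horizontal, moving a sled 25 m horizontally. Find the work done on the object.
W = F·d·cosθ = (176)(25)cos(45°) = 3111 J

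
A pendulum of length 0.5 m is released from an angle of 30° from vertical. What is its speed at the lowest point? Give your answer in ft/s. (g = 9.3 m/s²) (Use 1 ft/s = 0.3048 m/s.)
h = L(1 − cosθ) = 0.5(1 − cos30°) = 0.0669873 m
v = √(2gh) = √(2·9.3·0.0669873) = 1.11623 m/s = 3.662 ft/s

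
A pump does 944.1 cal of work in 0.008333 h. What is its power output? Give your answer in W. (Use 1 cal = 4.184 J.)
Convert to SI: W = 3950.11 J, t = 29.9988 s
P = W/t = 3950.11/29.9988 = 131.7 W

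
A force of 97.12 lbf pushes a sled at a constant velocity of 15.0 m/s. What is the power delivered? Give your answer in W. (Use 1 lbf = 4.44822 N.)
Convert to SI: F = 432.011 N, v = 15.0 m/s
P = Fv = (432.011)(15.0) = 6480 W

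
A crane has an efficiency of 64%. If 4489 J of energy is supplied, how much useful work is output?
W_out = η·W_in = 0.64·4489 = 2872.96 J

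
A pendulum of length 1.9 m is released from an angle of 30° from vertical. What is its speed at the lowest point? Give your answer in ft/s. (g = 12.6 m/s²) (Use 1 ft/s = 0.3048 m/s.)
h = L(1 − cosθ) = 1.9(1 − cos30°) = 0.254552 m
v = √(2gh) = √(2·12.6·0.254552) = 2.53273 m/s = 8.309 ft/s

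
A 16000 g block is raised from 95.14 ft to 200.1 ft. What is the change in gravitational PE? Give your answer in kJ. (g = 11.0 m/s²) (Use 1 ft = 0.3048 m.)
Convert to SI: m = 16.0 kg, Δh = 31.9918 m
ΔPE = mgΔh = (16.0)(11.0)(31.9918) = 5630.56 J = 5.631 kJ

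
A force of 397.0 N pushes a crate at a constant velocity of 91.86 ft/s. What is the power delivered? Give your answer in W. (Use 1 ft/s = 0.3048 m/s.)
Convert to SI: F = 397.0 N, v = 27.9989 m/s
P = Fv = (397.0)(27.9989) = 11120 W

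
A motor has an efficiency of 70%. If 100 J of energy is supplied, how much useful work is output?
W_out = η·W_in = 0.7·100 = 70.0 J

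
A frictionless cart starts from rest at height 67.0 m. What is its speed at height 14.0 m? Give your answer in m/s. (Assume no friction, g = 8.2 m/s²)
mgh₁ = mgh₂ + ½mv² ⇒ v = √(2g(h₁−h₂)) = √(2·8.2·53.0) = 29.48 m/s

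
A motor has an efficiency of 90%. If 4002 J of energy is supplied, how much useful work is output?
W_out = η·W_in = 0.9·4002 = 3601.8 J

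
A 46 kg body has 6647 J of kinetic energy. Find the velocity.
v = √(2·KE/m) = √(2·6647/46) = 17.0 m/s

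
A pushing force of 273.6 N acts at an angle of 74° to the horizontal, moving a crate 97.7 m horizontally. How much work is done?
W = F·d·cosθ = (273.6)(97.7)cos(74°) = 7368 J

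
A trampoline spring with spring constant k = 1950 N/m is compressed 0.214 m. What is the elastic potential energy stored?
PE = ½kx² = ½(1950)(0.214)² = 44.65 J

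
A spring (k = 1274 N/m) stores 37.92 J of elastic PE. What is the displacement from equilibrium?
x = √(2·PE/k) = √(2·37.92/1274) = 0.244 m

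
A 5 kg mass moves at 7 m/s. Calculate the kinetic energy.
KE = ½mv² = ½(5)(7)² = 122.5 J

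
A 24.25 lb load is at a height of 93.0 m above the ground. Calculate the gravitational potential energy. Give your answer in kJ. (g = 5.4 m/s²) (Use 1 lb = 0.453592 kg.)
Convert to SI: m = 10.9996 kg, h = 93.0 m
PE = mgh = (10.9996)(5.4)(93.0) = 5524.0 J = 5.524 kJ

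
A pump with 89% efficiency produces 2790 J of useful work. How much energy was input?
W_in = W_out/η = 2790/0.89 = 3135 J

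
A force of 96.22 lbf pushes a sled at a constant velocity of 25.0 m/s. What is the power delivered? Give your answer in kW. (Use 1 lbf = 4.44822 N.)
Convert to SI: F = 428.008 N, v = 25.0 m/s
P = Fv = (428.008)(25.0) = 10700.2 W = 10.7 kW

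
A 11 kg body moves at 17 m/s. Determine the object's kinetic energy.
KE = ½mv² = ½(11)(17)² = 1589.5 J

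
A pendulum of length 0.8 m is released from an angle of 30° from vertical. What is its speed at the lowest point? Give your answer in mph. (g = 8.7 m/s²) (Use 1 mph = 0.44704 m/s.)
h = L(1 − cosθ) = 0.8(1 − cos30°) = 0.10718 m
v = √(2gh) = √(2·8.7·0.10718) = 1.36562 m/s = 3.055 mph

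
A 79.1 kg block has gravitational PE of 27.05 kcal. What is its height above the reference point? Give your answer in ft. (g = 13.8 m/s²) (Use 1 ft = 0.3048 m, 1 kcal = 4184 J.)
Convert to SI: m = 79.1 kg, PE = 113177 J
h = PE/(mg) = 113177/(79.1·13.8) = 103.682 m = 340.2 ft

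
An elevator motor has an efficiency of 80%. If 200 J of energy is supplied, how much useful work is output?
W_out = η·W_in = 0.8·200 = 160.0 J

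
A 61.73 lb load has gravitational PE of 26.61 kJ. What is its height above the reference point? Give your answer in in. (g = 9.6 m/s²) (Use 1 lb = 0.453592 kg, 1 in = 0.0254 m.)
Convert to SI: m = 28.0002 kg, PE = 26610.0 J
h = PE/(mg) = 26610.0/(28.0002·9.6) = 98.9947 m = 3897 in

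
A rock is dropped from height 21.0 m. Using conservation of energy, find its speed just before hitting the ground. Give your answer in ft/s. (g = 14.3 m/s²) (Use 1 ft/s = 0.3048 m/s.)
mgh = ½mv² ⇒ v = √(2gh) = √(2·14.3·21.0) = 24.5071 m/s = 80.4 ft/s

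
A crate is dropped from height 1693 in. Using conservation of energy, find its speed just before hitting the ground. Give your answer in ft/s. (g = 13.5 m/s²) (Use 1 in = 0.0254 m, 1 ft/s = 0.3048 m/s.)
Convert to SI: h = 43.0022 m
mgh = ½mv² ⇒ v = √(2gh) = √(2·13.5·43.0022) = 34.0743 m/s = 111.8 ft/s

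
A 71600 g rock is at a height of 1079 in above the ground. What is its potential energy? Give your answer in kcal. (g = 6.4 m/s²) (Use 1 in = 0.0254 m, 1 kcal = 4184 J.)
Convert to SI: m = 71.6 kg, h = 27.4066 m
PE = mgh = (71.6)(6.4)(27.4066) = 12558.8 J = 3.002 kcal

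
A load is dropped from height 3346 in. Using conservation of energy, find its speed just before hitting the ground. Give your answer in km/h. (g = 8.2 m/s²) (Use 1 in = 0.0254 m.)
Convert to SI: h = 84.9884 m
mgh = ½mv² ⇒ v = √(2gh) = √(2·8.2·84.9884) = 37.3338 m/s = 134.4 km/h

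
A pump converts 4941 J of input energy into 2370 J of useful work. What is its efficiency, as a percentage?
η = W_out/W_in = 2370/4941 = 47.97%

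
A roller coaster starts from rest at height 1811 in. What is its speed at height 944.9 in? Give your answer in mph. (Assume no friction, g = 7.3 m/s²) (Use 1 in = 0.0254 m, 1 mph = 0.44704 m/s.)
Convert to SI: h₁−h₂ = 21.9989 m
mgh₁ = mgh₂ + ½mv² ⇒ v = √(2g(h₁−h₂)) = √(2·7.3·21.9989) = 17.9216 m/s = 40.09 mph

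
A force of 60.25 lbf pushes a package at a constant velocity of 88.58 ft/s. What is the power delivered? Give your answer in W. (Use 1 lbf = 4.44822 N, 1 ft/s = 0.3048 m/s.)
Convert to SI: F = 268.005 N, v = 26.9992 m/s
P = Fv = (268.005)(26.9992) = 7236 W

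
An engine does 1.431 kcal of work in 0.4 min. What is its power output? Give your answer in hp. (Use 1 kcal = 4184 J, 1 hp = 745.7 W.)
Convert to SI: W = 5987.3 J, t = 24.0 s
P = W/t = 5987.3/24.0 = 249.471 W = 0.3345 hp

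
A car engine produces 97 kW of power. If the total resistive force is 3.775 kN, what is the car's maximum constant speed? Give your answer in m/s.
Convert to SI: F = 3775.0 N
P = Fv ⇒ v = P/F = 97000 W/3775.0 N = 25.7 m/s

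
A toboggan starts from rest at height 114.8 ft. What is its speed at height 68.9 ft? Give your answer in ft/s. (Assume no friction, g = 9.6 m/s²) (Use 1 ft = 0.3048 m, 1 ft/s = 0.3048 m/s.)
Convert to SI: h₁−h₂ = 13.9903 m
mgh₁ = mgh₂ + ½mv² ⇒ v = √(2g(h₁−h₂)) = √(2·9.6·13.9903) = 16.3895 m/s = 53.77 ft/s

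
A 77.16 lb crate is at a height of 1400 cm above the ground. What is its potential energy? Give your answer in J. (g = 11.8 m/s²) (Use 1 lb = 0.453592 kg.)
Convert to SI: m = 34.9992 kg, h = 14.0 m
PE = mgh = (34.9992)(11.8)(14.0) = 5782 J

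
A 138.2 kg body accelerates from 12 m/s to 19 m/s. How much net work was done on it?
W = ΔKE = ½m(v₂² − v₁²) = ½(138.2)(19² − 12²) = 14994.7 J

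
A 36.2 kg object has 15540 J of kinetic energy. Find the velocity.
v = √(2·KE/m) = √(2·15540/36.2) = 29.3 m/s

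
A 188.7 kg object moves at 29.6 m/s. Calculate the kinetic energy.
KE = ½mv² = ½(188.7)(29.6)² = 82670 J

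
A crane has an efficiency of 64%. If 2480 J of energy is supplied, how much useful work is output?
W_out = η·W_in = 0.64·2480 = 1587.2 J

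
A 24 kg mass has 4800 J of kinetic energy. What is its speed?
v = √(2·KE/m) = √(2·4800/24) = 20.0 m/s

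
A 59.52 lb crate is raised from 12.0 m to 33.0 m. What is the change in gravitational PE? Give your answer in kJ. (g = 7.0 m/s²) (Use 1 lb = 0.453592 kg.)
Convert to SI: m = 26.9978 kg, Δh = 21.0 m
ΔPE = mgΔh = (26.9978)(7.0)(21.0) = 3968.68 J = 3.969 kJ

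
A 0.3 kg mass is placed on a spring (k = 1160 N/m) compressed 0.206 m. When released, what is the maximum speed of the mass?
½kx² = ½mv² ⇒ v = x√(k/m) = (0.206)√(1160/0.3) = 12.81 m/s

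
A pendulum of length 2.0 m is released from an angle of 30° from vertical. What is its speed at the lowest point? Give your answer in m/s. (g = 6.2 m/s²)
h = L(1 − cosθ) = 2.0(1 − cos30°) = 0.267949 m
v = √(2gh) = √(2·6.2·0.267949) = 1.823 m/s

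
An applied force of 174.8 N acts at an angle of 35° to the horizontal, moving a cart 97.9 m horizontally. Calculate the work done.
W = F·d·cosθ = (174.8)(97.9)cos(35°) = 14020 J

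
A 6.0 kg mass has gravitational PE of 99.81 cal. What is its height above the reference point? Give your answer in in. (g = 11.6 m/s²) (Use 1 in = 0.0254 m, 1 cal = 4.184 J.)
Convert to SI: m = 6.0 kg, PE = 417.605 J
h = PE/(mg) = 417.605/(6.0·11.6) = 6.00007 m = 236.2 in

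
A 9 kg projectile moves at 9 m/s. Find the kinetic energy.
KE = ½mv² = ½(9)(9)² = 364.5 J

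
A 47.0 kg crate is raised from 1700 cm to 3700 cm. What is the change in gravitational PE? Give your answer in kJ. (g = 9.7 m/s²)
Convert to SI: m = 47.0 kg, Δh = 20.0 m
ΔPE = mgΔh = (47.0)(9.7)(20.0) = 9118.0 J = 9.118 kJ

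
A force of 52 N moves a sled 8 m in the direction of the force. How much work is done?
W = F·d = (52)(8) = 416.0 J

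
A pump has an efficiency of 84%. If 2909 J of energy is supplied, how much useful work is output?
W_out = η·W_in = 0.84·2909 = 2443.56 J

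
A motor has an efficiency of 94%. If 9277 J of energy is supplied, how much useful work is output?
W_out = η·W_in = 0.94·9277 = 8720.38 J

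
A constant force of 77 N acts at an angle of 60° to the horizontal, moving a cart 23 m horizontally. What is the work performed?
W = F·d·cosθ = (77)(23)cos(60°) = 885.5 J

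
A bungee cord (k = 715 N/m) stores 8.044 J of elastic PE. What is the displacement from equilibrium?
x = √(2·PE/k) = √(2·8.044/715) = 0.15 m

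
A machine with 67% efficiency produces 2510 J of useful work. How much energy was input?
W_in = W_out/η = 2510/0.67 = 3746 J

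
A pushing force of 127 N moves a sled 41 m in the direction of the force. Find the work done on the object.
W = F·d = (127)(41) = 5207 J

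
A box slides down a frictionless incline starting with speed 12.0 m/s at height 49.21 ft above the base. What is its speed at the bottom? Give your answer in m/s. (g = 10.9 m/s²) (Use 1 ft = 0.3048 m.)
Convert to SI: v₀ = 12.0 m/s, h = 14.9992 m
½mv₀² + mgh = ½mv² ⇒ v = √(v₀² + 2gh) = √(12.0² + 2·10.9·14.9992) = 21.7 m/s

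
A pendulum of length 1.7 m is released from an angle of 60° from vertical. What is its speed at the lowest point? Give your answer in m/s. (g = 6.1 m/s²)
h = L(1 − cosθ) = 1.7(1 − cos60°) = 0.85 m
v = √(2gh) = √(2·6.1·0.85) = 3.22 m/s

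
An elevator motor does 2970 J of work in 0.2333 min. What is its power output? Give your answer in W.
Convert to SI: W = 2970.0 J, t = 13.998 s
P = W/t = 2970.0/13.998 = 212.2 W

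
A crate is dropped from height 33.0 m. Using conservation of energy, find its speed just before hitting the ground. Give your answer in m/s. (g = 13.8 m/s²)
mgh = ½mv² ⇒ v = √(2gh) = √(2·13.8·33.0) = 30.18 m/s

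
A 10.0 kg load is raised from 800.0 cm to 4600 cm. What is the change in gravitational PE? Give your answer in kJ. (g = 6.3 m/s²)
Convert to SI: m = 10.0 kg, Δh = 38.0 m
ΔPE = mgΔh = (10.0)(6.3)(38.0) = 2394.0 J = 2.394 kJ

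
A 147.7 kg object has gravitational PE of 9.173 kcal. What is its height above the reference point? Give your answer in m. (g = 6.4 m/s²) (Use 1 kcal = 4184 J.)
Convert to SI: m = 147.7 kg, PE = 38379.8 J
h = PE/(mg) = 38379.8/(147.7·6.4) = 40.6 m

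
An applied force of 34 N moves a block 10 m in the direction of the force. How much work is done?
W = F·d = (34)(10) = 340.0 J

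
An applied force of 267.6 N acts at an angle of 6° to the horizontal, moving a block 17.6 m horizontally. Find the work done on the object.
W = F·d·cosθ = (267.6)(17.6)cos(6°) = 4684 J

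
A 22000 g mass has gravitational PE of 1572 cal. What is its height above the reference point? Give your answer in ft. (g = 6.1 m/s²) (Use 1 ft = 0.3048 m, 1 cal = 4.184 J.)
Convert to SI: m = 22.0 kg, PE = 6577.25 J
h = PE/(mg) = 6577.25/(22.0·6.1) = 49.0108 m = 160.8 ft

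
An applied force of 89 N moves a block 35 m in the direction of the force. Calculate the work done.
W = F·d = (89)(35) = 3115 J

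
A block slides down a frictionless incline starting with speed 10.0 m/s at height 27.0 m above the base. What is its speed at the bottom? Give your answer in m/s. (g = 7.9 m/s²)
½mv₀² + mgh = ½mv² ⇒ v = √(v₀² + 2gh) = √(10.0² + 2·7.9·27.0) = 22.95 m/s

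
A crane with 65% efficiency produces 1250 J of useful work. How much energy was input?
W_in = W_out/η = 1250/0.65 = 1923 J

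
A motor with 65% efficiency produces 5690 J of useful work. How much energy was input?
W_in = W_out/η = 5690/0.65 = 8754 J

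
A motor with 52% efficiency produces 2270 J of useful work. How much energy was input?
W_in = W_out/η = 2270/0.52 = 4365 J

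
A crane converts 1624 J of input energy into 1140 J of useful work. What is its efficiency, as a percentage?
η = W_out/W_in = 1140/1624 = 70.2%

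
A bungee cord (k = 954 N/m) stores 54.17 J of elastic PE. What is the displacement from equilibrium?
x = √(2·PE/k) = √(2·54.17/954) = 0.337 m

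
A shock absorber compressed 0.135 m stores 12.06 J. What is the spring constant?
k = 2·PE/x² = 2·12.06/(0.135)² = 1323 N/m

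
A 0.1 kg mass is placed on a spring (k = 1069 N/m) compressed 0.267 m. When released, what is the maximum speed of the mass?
½kx² = ½mv² ⇒ v = x√(k/m) = (0.267)√(1069/0.1) = 27.61 m/s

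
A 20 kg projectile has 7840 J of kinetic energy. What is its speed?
v = √(2·KE/m) = √(2·7840/20) = 28.0 m/s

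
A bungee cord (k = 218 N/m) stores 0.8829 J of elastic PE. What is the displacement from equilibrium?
x = √(2·PE/k) = √(2·0.8829/218) = 0.09 m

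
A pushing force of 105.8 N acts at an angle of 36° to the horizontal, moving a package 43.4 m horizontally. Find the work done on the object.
W = F·d·cosθ = (105.8)(43.4)cos(36°) = 3715 J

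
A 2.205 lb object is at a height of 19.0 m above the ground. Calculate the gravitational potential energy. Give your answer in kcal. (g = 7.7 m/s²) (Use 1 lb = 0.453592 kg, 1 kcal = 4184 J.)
Convert to SI: m = 1.00017 kg, h = 19.0 m
PE = mgh = (1.00017)(7.7)(19.0) = 146.325 J = 0.03497 kcal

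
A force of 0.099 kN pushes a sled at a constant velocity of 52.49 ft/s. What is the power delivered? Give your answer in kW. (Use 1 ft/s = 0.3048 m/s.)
Convert to SI: F = 99.0 N, v = 15.999 m/s
P = Fv = (99.0)(15.999) = 1583.9 W = 1.584 kW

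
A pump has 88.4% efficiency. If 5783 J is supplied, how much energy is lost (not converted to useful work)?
W_lost = W_in(1 − η) = 5783·(1 − 0.884) = 670.8 J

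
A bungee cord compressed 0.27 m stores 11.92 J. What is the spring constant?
k = 2·PE/x² = 2·11.92/(0.27)² = 327.0 N/m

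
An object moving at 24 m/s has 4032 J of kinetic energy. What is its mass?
m = 2·KE/v² = 2·4032/(24)² = 14.0 kg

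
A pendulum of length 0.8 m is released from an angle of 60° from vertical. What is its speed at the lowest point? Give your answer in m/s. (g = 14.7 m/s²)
h = L(1 − cosθ) = 0.8(1 − cos60°) = 0.4 m
v = √(2gh) = √(2·14.7·0.4) = 3.429 m/s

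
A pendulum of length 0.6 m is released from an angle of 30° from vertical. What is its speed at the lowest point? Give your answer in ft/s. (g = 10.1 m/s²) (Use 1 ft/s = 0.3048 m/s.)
h = L(1 − cosθ) = 0.6(1 − cos30°) = 0.0803848 m
v = √(2gh) = √(2·10.1·0.0803848) = 1.27427 m/s = 4.181 ft/s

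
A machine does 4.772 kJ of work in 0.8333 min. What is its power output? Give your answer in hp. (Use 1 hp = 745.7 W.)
Convert to SI: W = 4772.0 J, t = 49.998 s
P = W/t = 4772.0/49.998 = 95.4438 W = 0.128 hp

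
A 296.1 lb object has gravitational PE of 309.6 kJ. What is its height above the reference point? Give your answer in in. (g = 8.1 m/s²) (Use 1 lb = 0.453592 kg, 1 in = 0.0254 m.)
Convert to SI: m = 134.309 kg, PE = 309600 J
h = PE/(mg) = 309600/(134.309·8.1) = 284.585 m = 11200 in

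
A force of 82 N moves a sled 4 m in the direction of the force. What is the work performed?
W = F·d = (82)(4) = 328.0 J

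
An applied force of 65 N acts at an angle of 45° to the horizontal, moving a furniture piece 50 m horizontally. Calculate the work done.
W = F·d·cosθ = (65)(50)cos(45°) = 2298 J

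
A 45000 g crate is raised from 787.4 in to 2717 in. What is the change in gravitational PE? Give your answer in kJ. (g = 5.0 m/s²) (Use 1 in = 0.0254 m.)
Convert to SI: m = 45.0 kg, Δh = 49.0118 m
ΔPE = mgΔh = (45.0)(5.0)(49.0118) = 11027.7 J = 11.03 kJ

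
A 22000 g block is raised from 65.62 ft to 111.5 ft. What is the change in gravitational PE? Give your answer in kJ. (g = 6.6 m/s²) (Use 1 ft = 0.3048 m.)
Convert to SI: m = 22.0 kg, Δh = 13.9842 m
ΔPE = mgΔh = (22.0)(6.6)(13.9842) = 2030.51 J = 2.031 kJ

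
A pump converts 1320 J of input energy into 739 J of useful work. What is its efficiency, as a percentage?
η = W_out/W_in = 739/1320 = 55.98%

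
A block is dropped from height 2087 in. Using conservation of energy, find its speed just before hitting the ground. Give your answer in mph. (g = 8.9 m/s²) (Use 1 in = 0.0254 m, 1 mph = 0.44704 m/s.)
Convert to SI: h = 53.0098 m
mgh = ½mv² ⇒ v = √(2gh) = √(2·8.9·53.0098) = 30.7177 m/s = 68.71 mph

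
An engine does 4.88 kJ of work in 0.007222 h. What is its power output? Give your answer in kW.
Convert to SI: W = 4880.0 J, t = 25.9992 s
P = W/t = 4880.0/25.9992 = 187.698 W = 0.1877 kW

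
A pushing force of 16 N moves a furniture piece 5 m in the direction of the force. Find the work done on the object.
W = F·d = (16)(5) = 80.0 J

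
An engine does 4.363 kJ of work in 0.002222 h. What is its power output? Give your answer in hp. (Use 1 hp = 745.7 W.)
Convert to SI: W = 4363.0 J, t = 7.9992 s
P = W/t = 4363.0/7.9992 = 545.43 W = 0.7314 hp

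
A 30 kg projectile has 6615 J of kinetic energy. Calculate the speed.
v = √(2·KE/m) = √(2·6615/30) = 21.0 m/s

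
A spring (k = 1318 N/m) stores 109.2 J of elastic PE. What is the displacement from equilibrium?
x = √(2·PE/k) = √(2·109.2/1318) = 0.4071 m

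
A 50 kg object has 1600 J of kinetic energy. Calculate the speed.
v = √(2·KE/m) = √(2·1600/50) = 8.0 m/s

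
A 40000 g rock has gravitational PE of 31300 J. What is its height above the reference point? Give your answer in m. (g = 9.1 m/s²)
Convert to SI: m = 40.0 kg, PE = 31300.0 J
h = PE/(mg) = 31300.0/(40.0·9.1) = 85.99 m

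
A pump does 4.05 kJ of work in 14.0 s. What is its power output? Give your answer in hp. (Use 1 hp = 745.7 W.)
Convert to SI: W = 4050.0 J, t = 14.0 s
P = W/t = 4050.0/14.0 = 289.286 W = 0.3879 hp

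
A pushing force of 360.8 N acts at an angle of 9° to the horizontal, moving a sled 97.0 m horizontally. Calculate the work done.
W = F·d·cosθ = (360.8)(97.0)cos(9°) = 34570 J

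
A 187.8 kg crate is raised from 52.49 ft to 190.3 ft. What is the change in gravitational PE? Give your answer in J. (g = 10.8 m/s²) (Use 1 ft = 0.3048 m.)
Convert to SI: m = 187.8 kg, Δh = 42.0045 m
ΔPE = mgΔh = (187.8)(10.8)(42.0045) = 85200 J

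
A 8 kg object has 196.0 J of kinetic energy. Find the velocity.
v = √(2·KE/m) = √(2·196.0/8) = 7.0 m/s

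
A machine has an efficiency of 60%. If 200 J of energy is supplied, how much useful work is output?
W_out = η·W_in = 0.6·200 = 120.0 J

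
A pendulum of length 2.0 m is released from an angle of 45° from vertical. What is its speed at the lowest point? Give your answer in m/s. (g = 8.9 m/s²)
h = L(1 − cosθ) = 2.0(1 − cos45°) = 0.585786 m
v = √(2gh) = √(2·8.9·0.585786) = 3.229 m/s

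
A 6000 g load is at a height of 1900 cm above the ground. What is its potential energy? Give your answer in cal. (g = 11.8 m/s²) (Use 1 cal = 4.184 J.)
Convert to SI: m = 6.0 kg, h = 19.0 m
PE = mgh = (6.0)(11.8)(19.0) = 1345.2 J = 321.5 cal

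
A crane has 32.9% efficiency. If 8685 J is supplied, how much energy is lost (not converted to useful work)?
W_lost = W_in(1 − η) = 8685·(1 − 0.329) = 5828 J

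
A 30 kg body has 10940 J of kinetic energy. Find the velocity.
v = √(2·KE/m) = √(2·10940/30) = 27.01 m/s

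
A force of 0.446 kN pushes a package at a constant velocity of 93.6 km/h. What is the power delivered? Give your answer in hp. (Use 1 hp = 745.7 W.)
Convert to SI: F = 446.0 N, v = 26.0 m/s
P = Fv = (446.0)(26.0) = 11596.0 W = 15.55 hp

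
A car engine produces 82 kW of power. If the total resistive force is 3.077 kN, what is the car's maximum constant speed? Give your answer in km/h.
Convert to SI: F = 3077.0 N
P = Fv ⇒ v = P/F = 82000 W/3077.0 N = 26.6493 m/s = 95.94 km/h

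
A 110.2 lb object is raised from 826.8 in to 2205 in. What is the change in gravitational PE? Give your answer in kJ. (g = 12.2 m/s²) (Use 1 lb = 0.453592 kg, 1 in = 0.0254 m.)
Convert to SI: m = 49.9858 kg, Δh = 35.0063 m
ΔPE = mgΔh = (49.9858)(12.2)(35.0063) = 21347.8 J = 21.35 kJ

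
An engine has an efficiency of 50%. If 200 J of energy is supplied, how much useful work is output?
W_out = η·W_in = 0.5·200 = 100.0 J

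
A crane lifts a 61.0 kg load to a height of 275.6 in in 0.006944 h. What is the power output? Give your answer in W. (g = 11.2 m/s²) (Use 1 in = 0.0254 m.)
Convert to SI: m = 61.0 kg, h = 7.00024 m, t = 24.9984 s
P = mgh/t = (61.0)(11.2)(7.00024)/24.9984 = 191.3 W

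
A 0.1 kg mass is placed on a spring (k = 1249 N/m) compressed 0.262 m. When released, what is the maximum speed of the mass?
½kx² = ½mv² ⇒ v = x√(k/m) = (0.262)√(1249/0.1) = 29.28 m/s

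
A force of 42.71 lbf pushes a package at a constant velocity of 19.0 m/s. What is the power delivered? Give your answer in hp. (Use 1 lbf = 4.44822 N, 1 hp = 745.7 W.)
Convert to SI: F = 189.983 N, v = 19.0 m/s
P = Fv = (189.983)(19.0) = 3609.69 W = 4.841 hp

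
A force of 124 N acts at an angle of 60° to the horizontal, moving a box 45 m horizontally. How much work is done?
W = F·d·cosθ = (124)(45)cos(60°) = 2790 J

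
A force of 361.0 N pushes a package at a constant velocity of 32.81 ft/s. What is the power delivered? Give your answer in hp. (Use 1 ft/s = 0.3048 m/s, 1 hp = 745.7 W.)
Convert to SI: F = 361.0 N, v = 10.0005 m/s
P = Fv = (361.0)(10.0005) = 3610.18 W = 4.841 hp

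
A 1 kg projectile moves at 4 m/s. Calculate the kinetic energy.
KE = ½mv² = ½(1)(4)² = 8.0 J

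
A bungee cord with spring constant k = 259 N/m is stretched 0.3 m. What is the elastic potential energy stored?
PE = ½kx² = ½(259)(0.3)² = 11.66 J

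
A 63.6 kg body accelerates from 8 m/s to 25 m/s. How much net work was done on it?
W = ΔKE = ½m(v₂² − v₁²) = ½(63.6)(25² − 8²) = 17839.8 J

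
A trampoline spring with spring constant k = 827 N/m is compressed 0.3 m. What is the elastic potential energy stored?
PE = ½kx² = ½(827)(0.3)² = 37.22 J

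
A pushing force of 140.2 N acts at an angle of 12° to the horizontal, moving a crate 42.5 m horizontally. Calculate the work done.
W = F·d·cosθ = (140.2)(42.5)cos(12°) = 5828 J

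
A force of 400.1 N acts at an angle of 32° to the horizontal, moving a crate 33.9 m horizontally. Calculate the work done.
W = F·d·cosθ = (400.1)(33.9)cos(32°) = 11500 J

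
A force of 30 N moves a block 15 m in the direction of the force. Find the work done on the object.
W = F·d = (30)(15) = 450.0 J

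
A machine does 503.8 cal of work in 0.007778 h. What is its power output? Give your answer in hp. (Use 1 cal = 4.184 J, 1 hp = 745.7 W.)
Convert to SI: W = 2107.9 J, t = 28.0008 s
P = W/t = 2107.9/28.0008 = 75.28 W = 0.101 hp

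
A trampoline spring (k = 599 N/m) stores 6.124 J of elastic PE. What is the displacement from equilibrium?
x = √(2·PE/k) = √(2·6.124/599) = 0.143 m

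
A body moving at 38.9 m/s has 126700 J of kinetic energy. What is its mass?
m = 2·KE/v² = 2·126700/(38.9)² = 167.5 kg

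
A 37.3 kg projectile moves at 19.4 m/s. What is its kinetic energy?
KE = ½mv² = ½(37.3)(19.4)² = 7019 J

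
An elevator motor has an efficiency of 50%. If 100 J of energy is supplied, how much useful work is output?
W_out = η·W_in = 0.5·100 = 50.0 J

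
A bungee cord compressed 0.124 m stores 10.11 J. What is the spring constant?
k = 2·PE/x² = 2·10.11/(0.124)² = 1315 N/m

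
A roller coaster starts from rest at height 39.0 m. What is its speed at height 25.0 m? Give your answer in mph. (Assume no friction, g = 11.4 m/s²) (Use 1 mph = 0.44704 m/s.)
mgh₁ = mgh₂ + ½mv² ⇒ v = √(2g(h₁−h₂)) = √(2·11.4·14.0) = 17.8662 m/s = 39.97 mph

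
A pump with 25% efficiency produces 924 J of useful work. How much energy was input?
W_in = W_out/η = 924/0.25 = 3696 J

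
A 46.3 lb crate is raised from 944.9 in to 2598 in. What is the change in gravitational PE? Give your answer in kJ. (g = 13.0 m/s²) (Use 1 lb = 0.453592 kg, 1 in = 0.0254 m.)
Convert to SI: m = 21.0013 kg, Δh = 41.9887 m
ΔPE = mgΔh = (21.0013)(13.0)(41.9887) = 11463.6 J = 11.46 kJ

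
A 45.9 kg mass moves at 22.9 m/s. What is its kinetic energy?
KE = ½mv² = ½(45.9)(22.9)² = 12040 J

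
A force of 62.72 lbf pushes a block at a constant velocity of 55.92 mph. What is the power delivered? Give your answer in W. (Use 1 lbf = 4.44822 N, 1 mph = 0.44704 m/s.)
Convert to SI: F = 278.992 N, v = 24.9985 m/s
P = Fv = (278.992)(24.9985) = 6974 W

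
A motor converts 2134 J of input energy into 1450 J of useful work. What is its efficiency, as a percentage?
η = W_out/W_in = 1450/2134 = 67.95%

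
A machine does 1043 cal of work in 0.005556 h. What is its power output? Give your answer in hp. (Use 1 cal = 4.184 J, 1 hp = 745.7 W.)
Convert to SI: W = 4363.91 J, t = 20.0016 s
P = W/t = 4363.91/20.0016 = 218.178 W = 0.2926 hp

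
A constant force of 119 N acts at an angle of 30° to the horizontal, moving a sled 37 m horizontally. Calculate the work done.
W = F·d·cosθ = (119)(37)cos(30°) = 3813 J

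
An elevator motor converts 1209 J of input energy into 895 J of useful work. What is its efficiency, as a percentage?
η = W_out/W_in = 895/1209 = 74.03%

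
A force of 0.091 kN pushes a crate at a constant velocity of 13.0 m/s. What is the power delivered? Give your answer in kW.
Convert to SI: F = 91.0 N, v = 13.0 m/s
P = Fv = (91.0)(13.0) = 1183.0 W = 1.183 kW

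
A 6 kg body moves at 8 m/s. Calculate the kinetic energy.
KE = ½mv² = ½(6)(8)² = 192.0 J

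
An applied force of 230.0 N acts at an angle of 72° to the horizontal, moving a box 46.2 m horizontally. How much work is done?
W = F·d·cosθ = (230.0)(46.2)cos(72°) = 3284 J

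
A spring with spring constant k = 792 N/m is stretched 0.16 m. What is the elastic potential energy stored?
PE = ½kx² = ½(792)(0.16)² = 10.14 J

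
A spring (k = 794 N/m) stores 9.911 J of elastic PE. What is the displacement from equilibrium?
x = √(2·PE/k) = √(2·9.911/794) = 0.158 m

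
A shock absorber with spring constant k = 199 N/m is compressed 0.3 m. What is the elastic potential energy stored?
PE = ½kx² = ½(199)(0.3)² = 8.955 J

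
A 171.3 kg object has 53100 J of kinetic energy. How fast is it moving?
v = √(2·KE/m) = √(2·53100/171.3) = 24.9 m/s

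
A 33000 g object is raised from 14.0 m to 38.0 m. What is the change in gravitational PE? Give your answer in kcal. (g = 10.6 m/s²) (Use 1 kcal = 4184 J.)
Convert to SI: m = 33.0 kg, Δh = 24.0 m
ΔPE = mgΔh = (33.0)(10.6)(24.0) = 8395.2 J = 2.007 kcal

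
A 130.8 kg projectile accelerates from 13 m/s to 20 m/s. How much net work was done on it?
W = ΔKE = ½m(v₂² − v₁²) = ½(130.8)(20² − 13²) = 15107.4 J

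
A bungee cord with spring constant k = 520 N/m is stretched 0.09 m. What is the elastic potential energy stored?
PE = ½kx² = ½(520)(0.09)² = 2.106 J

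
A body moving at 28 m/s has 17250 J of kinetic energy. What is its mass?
m = 2·KE/v² = 2·17250/(28)² = 44.01 kg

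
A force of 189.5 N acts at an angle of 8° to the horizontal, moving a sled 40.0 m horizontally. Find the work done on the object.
W = F·d·cosθ = (189.5)(40.0)cos(8°) = 7506 J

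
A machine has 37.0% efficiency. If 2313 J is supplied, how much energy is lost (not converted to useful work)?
W_lost = W_in(1 − η) = 2313·(1 − 0.37) = 1457 J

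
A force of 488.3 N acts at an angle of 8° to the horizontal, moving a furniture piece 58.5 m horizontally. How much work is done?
W = F·d·cosθ = (488.3)(58.5)cos(8°) = 28290 J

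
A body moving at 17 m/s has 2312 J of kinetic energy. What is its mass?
m = 2·KE/v² = 2·2312/(17)² = 16.0 kg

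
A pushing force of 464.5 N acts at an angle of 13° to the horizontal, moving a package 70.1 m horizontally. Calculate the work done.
W = F·d·cosθ = (464.5)(70.1)cos(13°) = 31730 J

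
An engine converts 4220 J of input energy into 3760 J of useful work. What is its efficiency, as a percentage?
η = W_out/W_in = 3760/4220 = 89.1%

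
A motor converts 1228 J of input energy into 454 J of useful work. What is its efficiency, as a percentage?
η = W_out/W_in = 454/1228 = 36.97%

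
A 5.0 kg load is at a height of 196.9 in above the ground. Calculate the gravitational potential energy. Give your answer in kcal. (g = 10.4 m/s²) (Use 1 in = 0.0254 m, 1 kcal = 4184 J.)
Convert to SI: m = 5.0 kg, h = 5.00126 m
PE = mgh = (5.0)(10.4)(5.00126) = 260.066 J = 0.06216 kcal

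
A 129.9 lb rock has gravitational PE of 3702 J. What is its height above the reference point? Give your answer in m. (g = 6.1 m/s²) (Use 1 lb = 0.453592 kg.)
Convert to SI: m = 58.9216 kg, PE = 3702.0 J
h = PE/(mg) = 3702.0/(58.9216·6.1) = 10.3 m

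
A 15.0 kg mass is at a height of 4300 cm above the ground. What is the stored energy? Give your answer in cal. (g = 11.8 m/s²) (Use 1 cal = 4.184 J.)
Convert to SI: m = 15.0 kg, h = 43.0 m
PE = mgh = (15.0)(11.8)(43.0) = 7611.0 J = 1819 cal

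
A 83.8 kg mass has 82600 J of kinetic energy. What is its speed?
v = √(2·KE/m) = √(2·82600/83.8) = 44.4 m/s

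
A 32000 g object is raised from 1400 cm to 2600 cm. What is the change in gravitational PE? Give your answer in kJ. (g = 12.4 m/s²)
Convert to SI: m = 32.0 kg, Δh = 12.0 m
ΔPE = mgΔh = (32.0)(12.4)(12.0) = 4761.6 J = 4.762 kJ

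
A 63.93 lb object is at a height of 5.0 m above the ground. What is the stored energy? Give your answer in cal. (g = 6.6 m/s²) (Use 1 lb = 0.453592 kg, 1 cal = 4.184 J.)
Convert to SI: m = 28.9981 kg, h = 5.0 m
PE = mgh = (28.9981)(6.6)(5.0) = 956.939 J = 228.7 cal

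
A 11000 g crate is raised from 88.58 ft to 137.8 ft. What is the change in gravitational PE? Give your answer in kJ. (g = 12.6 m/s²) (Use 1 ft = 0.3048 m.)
Convert to SI: m = 11.0 kg, Δh = 15.0023 m
ΔPE = mgΔh = (11.0)(12.6)(15.0023) = 2079.31 J = 2.079 kJ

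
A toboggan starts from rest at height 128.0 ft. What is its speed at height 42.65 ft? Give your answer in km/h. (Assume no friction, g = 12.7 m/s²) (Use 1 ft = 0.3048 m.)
Convert to SI: h₁−h₂ = 26.0147 m
mgh₁ = mgh₂ + ½mv² ⇒ v = √(2g(h₁−h₂)) = √(2·12.7·26.0147) = 25.7055 m/s = 92.54 km/h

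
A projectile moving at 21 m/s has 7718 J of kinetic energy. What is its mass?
m = 2·KE/v² = 2·7718/(21)² = 35.0 kg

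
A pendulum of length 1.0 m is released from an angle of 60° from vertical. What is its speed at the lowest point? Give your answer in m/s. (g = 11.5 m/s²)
h = L(1 − cosθ) = 1.0(1 − cos60°) = 0.5 m
v = √(2gh) = √(2·11.5·0.5) = 3.391 m/s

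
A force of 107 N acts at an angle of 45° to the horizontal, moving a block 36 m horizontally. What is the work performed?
W = F·d·cosθ = (107)(36)cos(45°) = 2724 J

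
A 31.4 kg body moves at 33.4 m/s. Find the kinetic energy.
KE = ½mv² = ½(31.4)(33.4)² = 17510 J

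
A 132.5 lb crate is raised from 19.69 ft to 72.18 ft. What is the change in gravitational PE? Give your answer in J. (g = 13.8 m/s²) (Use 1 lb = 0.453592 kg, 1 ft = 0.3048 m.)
Convert to SI: m = 60.1009 kg, Δh = 15.999 m
ΔPE = mgΔh = (60.1009)(13.8)(15.999) = 13270 J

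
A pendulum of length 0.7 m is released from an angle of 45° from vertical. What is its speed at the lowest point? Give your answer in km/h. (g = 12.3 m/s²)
h = L(1 − cosθ) = 0.7(1 − cos45°) = 0.205025 m
v = √(2gh) = √(2·12.3·0.205025) = 2.2458 m/s = 8.085 km/h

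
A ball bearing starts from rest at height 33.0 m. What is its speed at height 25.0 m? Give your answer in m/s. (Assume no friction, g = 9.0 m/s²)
mgh₁ = mgh₂ + ½mv² ⇒ v = √(2g(h₁−h₂)) = √(2·9.0·8.0) = 12.0 m/s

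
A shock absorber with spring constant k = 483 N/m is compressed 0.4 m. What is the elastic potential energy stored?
PE = ½kx² = ½(483)(0.4)² = 38.64 J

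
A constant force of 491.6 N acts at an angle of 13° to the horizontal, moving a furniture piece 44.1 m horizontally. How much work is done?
W = F·d·cosθ = (491.6)(44.1)cos(13°) = 21120 J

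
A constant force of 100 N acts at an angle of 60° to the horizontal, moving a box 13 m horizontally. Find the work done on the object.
W = F·d·cosθ = (100)(13)cos(60°) = 650.0 J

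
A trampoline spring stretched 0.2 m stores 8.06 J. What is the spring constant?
k = 2·PE/x² = 2·8.06/(0.2)² = 403.0 N/m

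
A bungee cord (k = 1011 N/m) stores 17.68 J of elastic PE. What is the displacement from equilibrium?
x = √(2·PE/k) = √(2·17.68/1011) = 0.187 m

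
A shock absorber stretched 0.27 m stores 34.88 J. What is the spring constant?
k = 2·PE/x² = 2·34.88/(0.27)² = 956.9 N/m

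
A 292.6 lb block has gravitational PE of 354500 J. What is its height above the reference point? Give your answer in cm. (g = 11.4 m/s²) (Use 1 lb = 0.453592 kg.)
Convert to SI: m = 132.721 kg, PE = 354500 J
h = PE/(mg) = 354500/(132.721·11.4) = 234.3 m = 23430 cm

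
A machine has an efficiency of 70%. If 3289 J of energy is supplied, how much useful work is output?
W_out = η·W_in = 0.7·3289 = 2302.3 J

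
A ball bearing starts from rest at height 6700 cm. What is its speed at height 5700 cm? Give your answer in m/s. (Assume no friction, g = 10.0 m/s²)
Convert to SI: h₁−h₂ = 10.0 m
mgh₁ = mgh₂ + ½mv² ⇒ v = √(2g(h₁−h₂)) = √(2·10.0·10.0) = 14.14 m/s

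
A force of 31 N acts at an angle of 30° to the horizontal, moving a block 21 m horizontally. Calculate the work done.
W = F·d·cosθ = (31)(21)cos(30°) = 563.8 J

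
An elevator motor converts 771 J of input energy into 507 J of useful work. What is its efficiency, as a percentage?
η = W_out/W_in = 507/771 = 65.76%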